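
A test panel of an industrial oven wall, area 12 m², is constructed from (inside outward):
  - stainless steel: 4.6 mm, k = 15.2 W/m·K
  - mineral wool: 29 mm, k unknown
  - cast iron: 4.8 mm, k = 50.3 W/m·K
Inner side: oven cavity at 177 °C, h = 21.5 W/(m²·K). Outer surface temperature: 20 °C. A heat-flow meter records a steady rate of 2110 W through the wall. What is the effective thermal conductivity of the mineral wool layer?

Series thermal resistances:
R_inner film = 1/(h_i·A) = 1/(21.5×12) = 0.003876 K/W
R_stainless steel = L/(kA) = 0.0046/(15.2×12) = 2.522×10^-5 K/W
R_cast iron = L/(kA) = 0.0048/(50.3×12) = 7.952×10^-6 K/W
Sum of known resistances R_other = 0.003909 K/W
Total R = ΔT/Q = 157/2110 = 0.07441 K/W
R_mineral wool = R_total − R_other = 0.0705 K/W
k = L/(R·A) = 0.029/(0.0705×12)

k ≈ 0.0343 W/(m·K)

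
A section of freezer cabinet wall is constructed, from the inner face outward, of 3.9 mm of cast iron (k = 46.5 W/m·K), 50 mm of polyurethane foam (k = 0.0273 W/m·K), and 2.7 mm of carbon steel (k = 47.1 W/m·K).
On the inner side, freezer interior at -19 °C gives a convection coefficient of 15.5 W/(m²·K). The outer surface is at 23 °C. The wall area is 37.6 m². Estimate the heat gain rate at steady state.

Q ≈ 833 W

Using the resistance-network approach (series):
R_inner film = 1/(h_i·A) = 1/(15.5×37.6) = 0.001716 K/W
R_cast iron = L/(kA) = 0.0039/(46.5×37.6) = 2.231×10^-6 K/W
R_polyurethane foam = L/(kA) = 0.05/(0.0273×37.6) = 0.04871 K/W
R_carbon steel = L/(kA) = 0.0027/(47.1×37.6) = 1.525×10^-6 K/W
R_total = 0.05043 K/W
Q = ΔT / R_total = 42 / 0.05043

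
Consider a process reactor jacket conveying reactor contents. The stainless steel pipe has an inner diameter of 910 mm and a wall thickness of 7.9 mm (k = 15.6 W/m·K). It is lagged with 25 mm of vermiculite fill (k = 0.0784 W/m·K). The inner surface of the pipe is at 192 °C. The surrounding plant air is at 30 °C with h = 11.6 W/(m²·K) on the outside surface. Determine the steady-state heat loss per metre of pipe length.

q′ ≈ 1200 W/m

Treating each annulus and film as a series resistance:
R_stainless steel pipe wall = ln(462.9/455)/(2π×15.6×1) = 1.756×10^-4 K/W
R_vermiculite fill = ln(487.9/462.9)/(2π×0.0784×1) = 0.1068 K/W
R_outer film = 1/(h_o·2πr_oL) = 1/(11.6×2π×0.4879×1) = 0.02812 K/W
R_total = 0.1351 K/W
Q = ΔT/R_total = 162/0.1351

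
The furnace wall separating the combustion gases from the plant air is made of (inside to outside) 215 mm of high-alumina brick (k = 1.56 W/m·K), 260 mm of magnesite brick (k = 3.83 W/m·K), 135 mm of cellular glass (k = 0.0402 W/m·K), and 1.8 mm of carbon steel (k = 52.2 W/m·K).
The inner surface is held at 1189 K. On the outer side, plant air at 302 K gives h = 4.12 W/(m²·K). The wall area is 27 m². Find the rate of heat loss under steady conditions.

Q ≈ 6290 W

Series thermal resistances:
R_high-alumina brick = L/(kA) = 0.215/(1.56×27) = 0.005104 K/W
R_magnesite brick = L/(kA) = 0.26/(3.83×27) = 0.002514 K/W
R_cellular glass = L/(kA) = 0.135/(0.0402×27) = 0.1244 K/W
R_carbon steel = L/(kA) = 0.0018/(52.2×27) = 1.277×10^-6 K/W
R_outer film = 1/(h_o·A) = 1/(4.12×27) = 0.00899 K/W
R_total = 0.141 K/W
Q = ΔT / R_total = 887 / 0.141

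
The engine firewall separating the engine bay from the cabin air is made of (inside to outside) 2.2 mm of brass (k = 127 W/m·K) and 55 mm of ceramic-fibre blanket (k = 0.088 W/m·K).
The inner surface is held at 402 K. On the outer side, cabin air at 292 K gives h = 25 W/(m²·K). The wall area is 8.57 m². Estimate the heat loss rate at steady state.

Q ≈ 1420 W

Model the wall as resistances in series:
R_brass = L/(kA) = 0.0022/(127×8.57) = 2.021×10^-6 K/W
R_ceramic-fibre blanket = L/(kA) = 0.055/(0.088×8.57) = 0.07293 K/W
R_outer film = 1/(h_o·A) = 1/(25×8.57) = 0.004667 K/W
R_total = 0.0776 K/W
Q = ΔT / R_total = 110 / 0.0776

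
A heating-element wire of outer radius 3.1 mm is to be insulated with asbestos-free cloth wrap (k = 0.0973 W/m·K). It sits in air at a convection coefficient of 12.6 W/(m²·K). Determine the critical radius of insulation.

r_cr ≈ 7.72 mm

For a cylinder r_cr = k/h = 0.0973/12.6
r_cr = 7.72 mm; since the bare radius (3.1 mm) is below r_cr, adding a thin layer of insulation will *increase* heat loss.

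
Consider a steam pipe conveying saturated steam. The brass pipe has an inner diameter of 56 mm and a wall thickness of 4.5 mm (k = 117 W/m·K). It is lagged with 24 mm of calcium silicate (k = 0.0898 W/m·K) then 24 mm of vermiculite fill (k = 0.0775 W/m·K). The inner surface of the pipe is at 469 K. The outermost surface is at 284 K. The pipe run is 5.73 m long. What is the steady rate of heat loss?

Treating each annulus and film as a series resistance:
R_brass pipe wall = ln(32.5/28)/(2π×117×5.73) = 3.538×10^-5 K/W
R_calcium silicate = ln(56.5/32.5)/(2π×0.0898×5.73) = 0.171 K/W
R_vermiculite fill = ln(80.5/56.5)/(2π×0.0775×5.73) = 0.1269 K/W
R_total = 0.298 K/W
Q = ΔT/R_total = 185/0.298

Q ≈ 621 W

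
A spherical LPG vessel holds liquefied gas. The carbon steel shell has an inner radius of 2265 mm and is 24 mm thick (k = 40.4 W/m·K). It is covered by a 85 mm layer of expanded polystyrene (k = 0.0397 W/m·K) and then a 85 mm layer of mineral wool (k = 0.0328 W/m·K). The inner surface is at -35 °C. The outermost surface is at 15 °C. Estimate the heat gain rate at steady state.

Q ≈ 750 W

Radial (spherical) resistances in series:
R_carbon steel shell = (1/2.265 − 1/2.289)/(4π×40.4) = 9.118×10^-6 K/W
R_expanded polystyrene = (1/2.289 − 1/2.374)/(4π×0.0397) = 0.03135 K/W
R_mineral wool = (1/2.374 − 1/2.459)/(4π×0.0328) = 0.03533 K/W
R_total = 0.06669 K/W
Q = ΔT/R_total = 50/0.06669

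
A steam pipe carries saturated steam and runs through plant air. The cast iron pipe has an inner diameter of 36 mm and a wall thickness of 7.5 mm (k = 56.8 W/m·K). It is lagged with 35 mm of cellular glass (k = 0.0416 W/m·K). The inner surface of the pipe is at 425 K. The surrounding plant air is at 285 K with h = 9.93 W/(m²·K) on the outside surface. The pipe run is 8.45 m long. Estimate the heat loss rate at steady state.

Q ≈ 331 W

Treating each annulus and film as a series resistance:
R_cast iron pipe wall = ln(25.5/18)/(2π×56.8×8.45) = 1.155×10^-4 K/W
R_cellular glass = ln(60.5/25.5)/(2π×0.0416×8.45) = 0.3912 K/W
R_outer film = 1/(h_o·2πr_oL) = 1/(9.93×2π×0.0605×8.45) = 0.03135 K/W
R_total = 0.4226 K/W
Q = ΔT/R_total = 140/0.4226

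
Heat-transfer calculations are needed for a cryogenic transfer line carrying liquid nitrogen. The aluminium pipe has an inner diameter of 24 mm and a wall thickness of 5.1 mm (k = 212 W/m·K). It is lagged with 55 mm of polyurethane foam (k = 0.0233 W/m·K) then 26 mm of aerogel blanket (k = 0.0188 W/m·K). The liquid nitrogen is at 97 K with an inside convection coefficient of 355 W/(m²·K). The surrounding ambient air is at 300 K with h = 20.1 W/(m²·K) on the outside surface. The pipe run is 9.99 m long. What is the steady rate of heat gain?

Per-layer cylindrical resistances, series-summed:
R_inner film = 1/(h_i·2πr₁L) = 1/(355×2π×0.012×9.99) = 0.00374 K/W
R_aluminium pipe wall = ln(17.1/12)/(2π×212×9.99) = 2.662×10^-5 K/W
R_polyurethane foam = ln(72.1/17.1)/(2π×0.0233×9.99) = 0.9839 K/W
R_aerogel blanket = ln(98.1/72.1)/(2π×0.0188×9.99) = 0.2609 K/W
R_outer film = 1/(h_o·2πr_oL) = 1/(20.1×2π×0.0981×9.99) = 0.00808 K/W
R_total = 1.257 K/W
Q = ΔT/R_total = 203/1.257

Q ≈ 162 W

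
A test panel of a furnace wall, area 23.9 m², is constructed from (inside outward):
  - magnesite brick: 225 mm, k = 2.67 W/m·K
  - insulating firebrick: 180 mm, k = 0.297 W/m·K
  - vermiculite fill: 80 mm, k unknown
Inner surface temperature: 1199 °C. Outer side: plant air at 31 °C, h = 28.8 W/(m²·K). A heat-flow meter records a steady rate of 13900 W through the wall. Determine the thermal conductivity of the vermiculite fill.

k ≈ 0.0623 W/(m·K)

Thermal resistances in series:
R_magnesite brick = L/(kA) = 0.225/(2.67×23.9) = 0.003526 K/W
R_insulating firebrick = L/(kA) = 0.18/(0.297×23.9) = 0.02536 K/W
R_outer film = 1/(h_o·A) = 1/(28.8×23.9) = 0.001453 K/W
Sum of known resistances R_other = 0.03034 K/W
Total R = ΔT/Q = 1168/13900 = 0.08403 K/W
R_vermiculite fill = R_total − R_other = 0.05369 K/W
k = L/(R·A) = 0.08/(0.05369×23.9)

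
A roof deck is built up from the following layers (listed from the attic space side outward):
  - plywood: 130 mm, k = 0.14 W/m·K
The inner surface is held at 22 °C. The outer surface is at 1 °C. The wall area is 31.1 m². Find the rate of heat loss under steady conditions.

Q ≈ 703 W

Using the resistance-network approach (series):
R_plywood = L/(kA) = 0.13/(0.14×31.1) = 0.02986 K/W
R_total = 0.02986 K/W
Q = ΔT / R_total = 21 / 0.02986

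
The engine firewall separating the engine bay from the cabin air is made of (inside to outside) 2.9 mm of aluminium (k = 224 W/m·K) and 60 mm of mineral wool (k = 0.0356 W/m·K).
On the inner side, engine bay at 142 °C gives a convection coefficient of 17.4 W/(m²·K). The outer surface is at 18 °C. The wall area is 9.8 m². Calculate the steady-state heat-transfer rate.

Q ≈ 697 W

Treating each layer as a thermal resistance in series:
R_inner film = 1/(h_i·A) = 1/(17.4×9.8) = 0.005864 K/W
R_aluminium = L/(kA) = 0.0029/(224×9.8) = 1.321×10^-6 K/W
R_mineral wool = L/(kA) = 0.06/(0.0356×9.8) = 0.172 K/W
R_total = 0.1778 K/W
Q = ΔT / R_total = 124 / 0.1778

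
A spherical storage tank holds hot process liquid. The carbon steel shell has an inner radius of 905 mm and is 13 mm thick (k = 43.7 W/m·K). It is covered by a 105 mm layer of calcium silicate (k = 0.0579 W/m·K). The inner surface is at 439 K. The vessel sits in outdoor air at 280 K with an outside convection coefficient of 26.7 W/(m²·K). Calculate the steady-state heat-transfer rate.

Q ≈ 1020 W

Spherical conduction: R = (1/r_in − 1/r_out)/(4πk) per layer; series-sum.
R_carbon steel shell = (1/0.905 − 1/0.918)/(4π×43.7) = 2.849×10^-5 K/W
R_calcium silicate = (1/0.918 − 1/1.023)/(4π×0.0579) = 0.1537 K/W
R_outer film = 1/(h·4πr_o²) = 1/(26.7×4π×1.023²) = 0.002848 K/W
R_total = 0.1565 K/W
Q = ΔT/R_total = 159/0.1565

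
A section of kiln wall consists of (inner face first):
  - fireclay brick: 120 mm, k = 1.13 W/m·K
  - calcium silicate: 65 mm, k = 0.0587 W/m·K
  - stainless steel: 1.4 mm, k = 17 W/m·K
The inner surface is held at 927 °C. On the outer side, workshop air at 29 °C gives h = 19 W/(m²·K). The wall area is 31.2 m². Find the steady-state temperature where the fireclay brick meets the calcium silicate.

T ≈ 852 °C

Treating each layer as a thermal resistance in series:
R_fireclay brick = L/(kA) = 0.12/(1.13×31.2) = 0.003404 K/W
R_calcium silicate = L/(kA) = 0.065/(0.0587×31.2) = 0.03549 K/W
R_stainless steel = L/(kA) = 0.0014/(17×31.2) = 2.64×10^-6 K/W
R_outer film = 1/(h_o·A) = 1/(19×31.2) = 0.001687 K/W
R_total = 0.04058 K/W;  Q = ΔT/R_total = 898/0.04058 = 22130 W
T_interface = T_inner − Q·ΣR(inner→interface) = 927 − 22100×0.003404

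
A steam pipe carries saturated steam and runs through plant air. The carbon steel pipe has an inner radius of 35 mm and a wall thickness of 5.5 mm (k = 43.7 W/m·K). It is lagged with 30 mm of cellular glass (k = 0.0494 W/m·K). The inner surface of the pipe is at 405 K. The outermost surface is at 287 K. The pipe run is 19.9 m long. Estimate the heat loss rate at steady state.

Radial resistances (cylindrical: R_cond = ln(r_o/r_i)/(2πkL), R_conv = 1/(h·2πrL)):
R_carbon steel pipe wall = ln(40.5/35)/(2π×43.7×19.9) = 2.671×10^-5 K/W
R_cellular glass = ln(70.5/40.5)/(2π×0.0494×19.9) = 0.08974 K/W
R_total = 0.08977 K/W
Q = ΔT/R_total = 118/0.08977

Q ≈ 1310 W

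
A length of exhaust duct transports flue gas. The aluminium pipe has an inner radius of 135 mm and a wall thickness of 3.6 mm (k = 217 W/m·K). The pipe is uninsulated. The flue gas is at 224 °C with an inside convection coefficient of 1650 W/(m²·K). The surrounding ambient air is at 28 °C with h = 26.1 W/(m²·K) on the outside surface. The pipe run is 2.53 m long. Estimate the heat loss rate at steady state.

Q ≈ 11100 W

Per-layer cylindrical resistances, series-summed:
R_inner film = 1/(h_i·2πr₁L) = 1/(1650×2π×0.135×2.53) = 2.824×10^-4 K/W
R_aluminium pipe wall = ln(138.6/135)/(2π×217×2.53) = 7.629×10^-6 K/W
R_outer film = 1/(h_o·2πr_oL) = 1/(26.1×2π×0.1386×2.53) = 0.01739 K/W
R_total = 0.01768 K/W
Q = ΔT/R_total = 196/0.01768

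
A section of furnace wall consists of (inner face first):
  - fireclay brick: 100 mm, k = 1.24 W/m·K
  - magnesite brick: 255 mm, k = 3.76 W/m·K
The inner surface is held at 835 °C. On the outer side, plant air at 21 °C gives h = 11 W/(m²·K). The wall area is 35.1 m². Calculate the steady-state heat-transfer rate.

Q ≈ 119000 W

Treating each layer as a thermal resistance in series:
R_fireclay brick = L/(kA) = 0.1/(1.24×35.1) = 0.002298 K/W
R_magnesite brick = L/(kA) = 0.255/(3.76×35.1) = 0.001932 K/W
R_outer film = 1/(h_o·A) = 1/(11×35.1) = 0.00259 K/W
R_total = 0.00682 K/W
Q = ΔT / R_total = 814 / 0.00682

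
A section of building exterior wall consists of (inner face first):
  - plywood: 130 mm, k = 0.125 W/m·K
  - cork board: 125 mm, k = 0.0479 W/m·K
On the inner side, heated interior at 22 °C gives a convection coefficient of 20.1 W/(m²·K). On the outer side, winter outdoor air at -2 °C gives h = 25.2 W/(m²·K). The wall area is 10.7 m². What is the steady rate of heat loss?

Using the resistance-network approach (series):
R_inner film = 1/(h_i·A) = 1/(20.1×10.7) = 0.00465 K/W
R_plywood = L/(kA) = 0.13/(0.125×10.7) = 0.0972 K/W
R_cork board = L/(kA) = 0.125/(0.0479×10.7) = 0.2439 K/W
R_outer film = 1/(h_o·A) = 1/(25.2×10.7) = 0.003709 K/W
R_total = 0.3494 K/W
Q = ΔT / R_total = 24 / 0.3494

Q ≈ 68.7 W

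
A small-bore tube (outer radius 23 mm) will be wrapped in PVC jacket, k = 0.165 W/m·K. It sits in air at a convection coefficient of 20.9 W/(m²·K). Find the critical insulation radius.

r_cr ≈ 7.89 mm

For a cylinder r_cr = k/h = 0.165/20.9
r_cr = 7.89 mm; since the bare radius (23 mm) is above r_cr, any added insulation will reduce heat loss.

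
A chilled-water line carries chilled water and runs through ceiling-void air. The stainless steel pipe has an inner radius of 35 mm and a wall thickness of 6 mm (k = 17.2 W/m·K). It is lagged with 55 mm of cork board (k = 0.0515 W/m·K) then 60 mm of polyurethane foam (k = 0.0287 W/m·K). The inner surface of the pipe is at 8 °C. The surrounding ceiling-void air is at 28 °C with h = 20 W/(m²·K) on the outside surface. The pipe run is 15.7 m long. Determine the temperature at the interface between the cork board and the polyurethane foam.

T ≈ 17.8 °C

Per-layer cylindrical resistances, series-summed:
R_stainless steel pipe wall = ln(41/35)/(2π×17.2×15.7) = 9.325×10^-5 K/W
R_cork board = ln(96/41)/(2π×0.0515×15.7) = 0.1675 K/W
R_polyurethane foam = ln(156/96)/(2π×0.0287×15.7) = 0.1715 K/W
R_outer film = 1/(h_o·2πr_oL) = 1/(20×2π×0.156×15.7) = 0.003249 K/W
R_total = 0.3423 K/W
Q = ΔT/R_total = 20/0.3423
Q = 58.4 W
T_interface = T_inner + Q·ΣR(inner→interface) = 8 + 58.4×0.1676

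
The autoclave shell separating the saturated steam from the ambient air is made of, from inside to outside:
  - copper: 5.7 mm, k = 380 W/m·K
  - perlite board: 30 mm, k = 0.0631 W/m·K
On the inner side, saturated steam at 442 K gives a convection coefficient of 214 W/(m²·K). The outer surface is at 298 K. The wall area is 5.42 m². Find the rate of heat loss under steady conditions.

Q ≈ 1630 W

Thermal resistances in series:
R_inner film = 1/(h_i·A) = 1/(214×5.42) = 8.622×10^-4 K/W
R_copper = L/(kA) = 0.0057/(380×5.42) = 2.768×10^-6 K/W
R_perlite board = L/(kA) = 0.03/(0.0631×5.42) = 0.08772 K/W
R_total = 0.08858 K/W
Q = ΔT / R_total = 144 / 0.08858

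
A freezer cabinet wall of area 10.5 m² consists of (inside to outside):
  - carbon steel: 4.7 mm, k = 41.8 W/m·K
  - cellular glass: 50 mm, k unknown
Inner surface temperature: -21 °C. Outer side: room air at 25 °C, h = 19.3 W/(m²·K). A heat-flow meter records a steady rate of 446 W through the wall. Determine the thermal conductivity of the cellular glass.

Model the wall as resistances in series:
R_carbon steel = L/(kA) = 0.0047/(41.8×10.5) = 1.071×10^-5 K/W
R_outer film = 1/(h_o·A) = 1/(19.3×10.5) = 0.004935 K/W
Sum of known resistances R_other = 0.004945 K/W
Total R = ΔT/Q = 46/446 = 0.1031 K/W
R_cellular glass = R_total − R_other = 0.09819 K/W
k = L/(R·A) = 0.05/(0.09819×10.5)

k ≈ 0.0485 W/(m·K)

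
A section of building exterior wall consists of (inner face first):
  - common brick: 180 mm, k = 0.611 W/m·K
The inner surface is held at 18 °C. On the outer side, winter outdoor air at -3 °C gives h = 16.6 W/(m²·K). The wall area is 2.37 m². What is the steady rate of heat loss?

Q ≈ 140 W

Thermal resistances in series:
R_common brick = L/(kA) = 0.18/(0.611×2.37) = 0.1243 K/W
R_outer film = 1/(h_o·A) = 1/(16.6×2.37) = 0.02542 K/W
R_total = 0.1497 K/W
Q = ΔT / R_total = 21 / 0.1497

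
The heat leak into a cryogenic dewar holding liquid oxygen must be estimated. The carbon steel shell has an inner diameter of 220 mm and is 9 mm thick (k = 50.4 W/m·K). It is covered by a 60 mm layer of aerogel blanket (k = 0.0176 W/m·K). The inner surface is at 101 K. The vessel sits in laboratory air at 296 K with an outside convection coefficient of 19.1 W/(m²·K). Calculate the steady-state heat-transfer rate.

Each spherical layer contributes R = (1/r_i − 1/r_o)/(4πk):
R_carbon steel shell = (1/0.11 − 1/0.119)/(4π×50.4) = 0.001086 K/W
R_aerogel blanket = (1/0.119 − 1/0.179)/(4π×0.0176) = 12.74 K/W
R_outer film = 1/(h·4πr_o²) = 1/(19.1×4π×0.179²) = 0.13 K/W
R_total = 12.87 K/W
Q = ΔT/R_total = 195/12.87

Q ≈ 15.2 W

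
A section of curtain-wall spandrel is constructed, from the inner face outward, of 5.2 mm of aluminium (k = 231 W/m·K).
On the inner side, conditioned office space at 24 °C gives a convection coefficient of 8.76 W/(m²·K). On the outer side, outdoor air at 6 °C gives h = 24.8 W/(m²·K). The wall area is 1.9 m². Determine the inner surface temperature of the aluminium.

Thermal resistances in series:
R_inner film = 1/(h_i·A) = 1/(8.76×1.9) = 0.06008 K/W
R_aluminium = L/(kA) = 0.0052/(231×1.9) = 1.185×10^-5 K/W
R_outer film = 1/(h_o·A) = 1/(24.8×1.9) = 0.02122 K/W
R_total = 0.08132 K/W;  Q = ΔT/R_total = 18/0.08132 = 221.4 W
T_interface = T_inner − Q·ΣR(inner→interface) = 24 − 221×0.06008

T ≈ 10.7 °C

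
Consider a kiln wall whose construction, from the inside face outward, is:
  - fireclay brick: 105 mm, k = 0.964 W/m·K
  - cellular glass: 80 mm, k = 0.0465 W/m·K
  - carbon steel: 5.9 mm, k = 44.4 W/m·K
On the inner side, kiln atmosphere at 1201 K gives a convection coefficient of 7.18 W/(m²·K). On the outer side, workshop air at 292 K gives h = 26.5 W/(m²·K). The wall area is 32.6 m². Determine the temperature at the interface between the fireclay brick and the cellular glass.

T ≈ 1090 K

Thermal resistances in series:
R_inner film = 1/(h_i·A) = 1/(7.18×32.6) = 0.004272 K/W
R_fireclay brick = L/(kA) = 0.105/(0.964×32.6) = 0.003341 K/W
R_cellular glass = L/(kA) = 0.08/(0.0465×32.6) = 0.05277 K/W
R_carbon steel = L/(kA) = 0.0059/(44.4×32.6) = 4.076×10^-6 K/W
R_outer film = 1/(h_o·A) = 1/(26.5×32.6) = 0.001158 K/W
R_total = 0.06155 K/W;  Q = ΔT/R_total = 909/0.06155 = 14770 W
T_interface = T_inner − Q·ΣR(inner→interface) = 1201 − 14800×0.007613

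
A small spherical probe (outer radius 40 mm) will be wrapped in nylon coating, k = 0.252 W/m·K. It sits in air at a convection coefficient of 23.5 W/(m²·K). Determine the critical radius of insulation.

r_cr ≈ 21.4 mm

For a sphere r_cr = 2k/h = 2×0.252/23.5
r_cr = 21.4 mm; since the bare radius (40 mm) is above r_cr, any added insulation will reduce heat loss.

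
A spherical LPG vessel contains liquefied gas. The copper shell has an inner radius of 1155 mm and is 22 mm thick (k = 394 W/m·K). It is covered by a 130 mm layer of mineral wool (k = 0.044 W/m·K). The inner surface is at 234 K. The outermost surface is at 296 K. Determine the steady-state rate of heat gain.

Spherical conduction: R = (1/r_in − 1/r_out)/(4πk) per layer; series-sum.
R_copper shell = (1/1.155 − 1/1.177)/(4π×394) = 3.269×10^-6 K/W
R_mineral wool = (1/1.177 − 1/1.307)/(4π×0.044) = 0.1528 K/W
R_total = 0.1528 K/W
Q = ΔT/R_total = 62/0.1528

Q ≈ 406 W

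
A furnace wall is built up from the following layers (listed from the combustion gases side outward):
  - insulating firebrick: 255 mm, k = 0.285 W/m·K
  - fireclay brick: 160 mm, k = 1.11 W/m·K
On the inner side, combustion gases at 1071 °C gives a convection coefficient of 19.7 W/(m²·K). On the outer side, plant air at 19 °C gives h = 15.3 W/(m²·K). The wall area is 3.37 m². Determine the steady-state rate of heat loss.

Q ≈ 3070 W

Thermal resistances in series:
R_inner film = 1/(h_i·A) = 1/(19.7×3.37) = 0.01506 K/W
R_insulating firebrick = L/(kA) = 0.255/(0.285×3.37) = 0.2655 K/W
R_fireclay brick = L/(kA) = 0.16/(1.11×3.37) = 0.04277 K/W
R_outer film = 1/(h_o·A) = 1/(15.3×3.37) = 0.01939 K/W
R_total = 0.3427 K/W
Q = ΔT / R_total = 1052 / 0.3427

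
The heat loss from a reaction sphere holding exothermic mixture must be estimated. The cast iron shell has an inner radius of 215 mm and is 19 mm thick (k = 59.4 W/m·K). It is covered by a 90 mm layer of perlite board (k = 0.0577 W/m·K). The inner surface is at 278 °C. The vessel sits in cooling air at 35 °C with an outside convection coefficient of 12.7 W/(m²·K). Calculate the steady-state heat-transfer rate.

Each spherical layer contributes R = (1/r_i − 1/r_o)/(4πk):
R_cast iron shell = (1/0.215 − 1/0.234)/(4π×59.4) = 5.059×10^-4 K/W
R_perlite board = (1/0.234 − 1/0.324)/(4π×0.0577) = 1.637 K/W
R_outer film = 1/(h·4πr_o²) = 1/(12.7×4π×0.324²) = 0.05969 K/W
R_total = 1.697 K/W
Q = ΔT/R_total = 243/1.697

Q ≈ 143 W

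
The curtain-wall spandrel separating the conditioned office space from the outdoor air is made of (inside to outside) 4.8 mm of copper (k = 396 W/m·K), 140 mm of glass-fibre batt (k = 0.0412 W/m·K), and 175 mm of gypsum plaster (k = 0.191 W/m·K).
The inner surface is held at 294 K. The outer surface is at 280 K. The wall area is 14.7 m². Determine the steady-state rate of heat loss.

Q ≈ 47.7 W

Thermal resistances in series:
R_copper = L/(kA) = 0.0048/(396×14.7) = 8.246×10^-7 K/W
R_glass-fibre batt = L/(kA) = 0.14/(0.0412×14.7) = 0.2312 K/W
R_gypsum plaster = L/(kA) = 0.175/(0.191×14.7) = 0.06233 K/W
R_total = 0.2935 K/W
Q = ΔT / R_total = 14 / 0.2935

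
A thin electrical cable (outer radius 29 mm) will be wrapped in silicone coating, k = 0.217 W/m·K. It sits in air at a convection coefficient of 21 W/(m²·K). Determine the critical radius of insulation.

r_cr ≈ 10.3 mm

For a cylinder r_cr = k/h = 0.217/21
r_cr = 10.3 mm; since the bare radius (29 mm) is above r_cr, any added insulation will reduce heat loss.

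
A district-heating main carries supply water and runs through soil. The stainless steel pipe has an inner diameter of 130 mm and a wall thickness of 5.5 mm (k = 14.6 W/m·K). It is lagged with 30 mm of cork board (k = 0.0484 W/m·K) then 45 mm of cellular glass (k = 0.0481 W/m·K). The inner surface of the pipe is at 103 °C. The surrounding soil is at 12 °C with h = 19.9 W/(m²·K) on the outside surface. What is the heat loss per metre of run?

Per-layer cylindrical resistances, series-summed:
R_stainless steel pipe wall = ln(70.5/65)/(2π×14.6×1) = 8.854×10^-4 K/W
R_cork board = ln(100.5/70.5)/(2π×0.0484×1) = 1.166 K/W
R_cellular glass = ln(145.5/100.5)/(2π×0.0481×1) = 1.224 K/W
R_outer film = 1/(h_o·2πr_oL) = 1/(19.9×2π×0.1455×1) = 0.05497 K/W
R_total = 2.446 K/W
Q = ΔT/R_total = 91/2.446

q′ ≈ 37.2 W/m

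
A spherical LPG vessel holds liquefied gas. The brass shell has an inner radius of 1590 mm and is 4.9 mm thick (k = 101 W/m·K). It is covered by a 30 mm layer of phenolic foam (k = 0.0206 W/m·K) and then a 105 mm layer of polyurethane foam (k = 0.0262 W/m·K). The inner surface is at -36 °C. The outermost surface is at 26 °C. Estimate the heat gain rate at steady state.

Each spherical layer contributes R = (1/r_i − 1/r_o)/(4πk):
R_brass shell = (1/1.59 − 1/1.5949)/(4π×101) = 1.522×10^-6 K/W
R_phenolic foam = (1/1.5949 − 1/1.6249)/(4π×0.0206) = 0.04472 K/W
R_polyurethane foam = (1/1.6249 − 1/1.7299)/(4π×0.0262) = 0.1135 K/W
R_total = 0.1582 K/W
Q = ΔT/R_total = 62/0.1582

Q ≈ 392 W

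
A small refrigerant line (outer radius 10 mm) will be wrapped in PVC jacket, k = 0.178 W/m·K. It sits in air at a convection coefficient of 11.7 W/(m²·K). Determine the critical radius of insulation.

For a cylinder r_cr = k/h = 0.178/11.7
r_cr = 15.2 mm; since the bare radius (10 mm) is below r_cr, adding a thin layer of insulation will *increase* heat loss.

r_cr ≈ 15.2 mm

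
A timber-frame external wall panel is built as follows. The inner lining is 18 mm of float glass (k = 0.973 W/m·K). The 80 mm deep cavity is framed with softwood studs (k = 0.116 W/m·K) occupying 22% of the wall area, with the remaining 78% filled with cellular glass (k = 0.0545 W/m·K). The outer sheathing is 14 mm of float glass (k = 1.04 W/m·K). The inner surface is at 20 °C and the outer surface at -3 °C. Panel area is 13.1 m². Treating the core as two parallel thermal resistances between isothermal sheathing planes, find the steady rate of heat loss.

Sheathing layers in series; stud and cavity paths in parallel between them.
R_inner = 0.018/(0.973×13.1) = 0.001412 K/W
R_stud  = 0.08/(0.116×0.22×13.1) = 0.2393 K/W
R_cav   = 0.08/(0.0545×0.78×13.1) = 0.1437 K/W
1/R_core = 1/R_stud + 1/R_cav → R_core = 0.08977 K/W
R_outer = 0.014/(1.04×13.1) = 0.001028 K/W
R_total = 0.09221 K/W
Q = ΔT/R_total = 23/0.09221

Q ≈ 249 W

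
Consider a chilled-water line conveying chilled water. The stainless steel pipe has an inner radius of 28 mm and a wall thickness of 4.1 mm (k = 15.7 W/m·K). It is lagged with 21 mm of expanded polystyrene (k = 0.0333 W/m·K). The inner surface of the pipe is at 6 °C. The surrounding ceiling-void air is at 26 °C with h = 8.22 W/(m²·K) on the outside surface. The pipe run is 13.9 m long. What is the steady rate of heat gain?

Q ≈ 100 W

For a radial system each layer contributes R = ln(r_out/r_in)/(2πkL); films add R = 1/(hA).
R_stainless steel pipe wall = ln(32.1/28)/(2π×15.7×13.9) = 9.966×10^-5 K/W
R_expanded polystyrene = ln(53.1/32.1)/(2π×0.0333×13.9) = 0.1731 K/W
R_outer film = 1/(h_o·2πr_oL) = 1/(8.22×2π×0.0531×13.9) = 0.02623 K/W
R_total = 0.1994 K/W
Q = ΔT/R_total = 20/0.1994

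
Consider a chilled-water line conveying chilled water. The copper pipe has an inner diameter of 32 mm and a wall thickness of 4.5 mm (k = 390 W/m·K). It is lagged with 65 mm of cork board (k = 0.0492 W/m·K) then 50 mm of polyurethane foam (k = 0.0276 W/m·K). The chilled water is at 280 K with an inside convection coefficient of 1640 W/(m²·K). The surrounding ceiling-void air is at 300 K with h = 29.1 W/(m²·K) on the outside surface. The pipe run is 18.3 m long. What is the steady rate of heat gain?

For a radial system each layer contributes R = ln(r_out/r_in)/(2πkL); films add R = 1/(hA).
R_inner film = 1/(h_i·2πr₁L) = 1/(1640×2π×0.016×18.3) = 3.314×10^-4 K/W
R_copper pipe wall = ln(20.5/16)/(2π×390×18.3) = 5.527×10^-6 K/W
R_cork board = ln(85.5/20.5)/(2π×0.0492×18.3) = 0.2524 K/W
R_polyurethane foam = ln(135.5/85.5)/(2π×0.0276×18.3) = 0.1451 K/W
R_outer film = 1/(h_o·2πr_oL) = 1/(29.1×2π×0.1355×18.3) = 0.002206 K/W
R_total = 0.4001 K/W
Q = ΔT/R_total = 20/0.4001

Q ≈ 50 W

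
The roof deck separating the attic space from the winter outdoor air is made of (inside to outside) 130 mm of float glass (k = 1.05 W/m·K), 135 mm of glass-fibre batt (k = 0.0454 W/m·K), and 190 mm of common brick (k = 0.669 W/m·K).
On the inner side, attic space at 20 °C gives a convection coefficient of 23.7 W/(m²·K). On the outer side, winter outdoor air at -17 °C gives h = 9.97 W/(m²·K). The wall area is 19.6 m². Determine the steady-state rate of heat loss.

Q ≈ 206 W

Model the wall as resistances in series:
R_inner film = 1/(h_i·A) = 1/(23.7×19.6) = 0.002153 K/W
R_float glass = L/(kA) = 0.13/(1.05×19.6) = 0.006317 K/W
R_glass-fibre batt = L/(kA) = 0.135/(0.0454×19.6) = 0.1517 K/W
R_common brick = L/(kA) = 0.19/(0.669×19.6) = 0.01449 K/W
R_outer film = 1/(h_o·A) = 1/(9.97×19.6) = 0.005117 K/W
R_total = 0.1798 K/W
Q = ΔT / R_total = 37 / 0.1798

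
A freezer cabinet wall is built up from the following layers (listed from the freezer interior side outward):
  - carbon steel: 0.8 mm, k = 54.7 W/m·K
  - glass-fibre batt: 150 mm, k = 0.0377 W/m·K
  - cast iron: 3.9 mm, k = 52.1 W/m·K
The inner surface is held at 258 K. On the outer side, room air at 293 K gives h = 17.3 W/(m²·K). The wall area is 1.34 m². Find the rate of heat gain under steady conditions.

Q ≈ 11.6 W

Model the wall as resistances in series:
R_carbon steel = L/(kA) = 0.0008/(54.7×1.34) = 1.091×10^-5 K/W
R_glass-fibre batt = L/(kA) = 0.15/(0.0377×1.34) = 2.969 K/W
R_cast iron = L/(kA) = 0.0039/(52.1×1.34) = 5.586×10^-5 K/W
R_outer film = 1/(h_o·A) = 1/(17.3×1.34) = 0.04314 K/W
R_total = 3.012 K/W
Q = ΔT / R_total = 35 / 3.012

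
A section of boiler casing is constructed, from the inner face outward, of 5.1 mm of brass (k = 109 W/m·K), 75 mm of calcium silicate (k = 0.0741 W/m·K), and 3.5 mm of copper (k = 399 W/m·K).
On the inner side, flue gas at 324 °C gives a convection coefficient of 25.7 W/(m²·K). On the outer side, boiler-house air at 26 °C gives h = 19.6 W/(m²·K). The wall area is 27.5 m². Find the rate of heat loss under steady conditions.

Q ≈ 7440 W

Using the resistance-network approach (series):
R_inner film = 1/(h_i·A) = 1/(25.7×27.5) = 0.001415 K/W
R_brass = L/(kA) = 0.0051/(109×27.5) = 1.701×10^-6 K/W
R_calcium silicate = L/(kA) = 0.075/(0.0741×27.5) = 0.03681 K/W
R_copper = L/(kA) = 0.0035/(399×27.5) = 3.19×10^-7 K/W
R_outer film = 1/(h_o·A) = 1/(19.6×27.5) = 0.001855 K/W
R_total = 0.04008 K/W
Q = ΔT / R_total = 298 / 0.04008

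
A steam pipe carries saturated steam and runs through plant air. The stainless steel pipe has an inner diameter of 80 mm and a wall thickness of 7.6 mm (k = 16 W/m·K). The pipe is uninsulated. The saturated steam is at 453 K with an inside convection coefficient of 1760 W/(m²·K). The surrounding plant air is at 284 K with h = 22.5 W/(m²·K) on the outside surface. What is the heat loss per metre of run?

For a radial system each layer contributes R = ln(r_out/r_in)/(2πkL); films add R = 1/(hA).
R_inner film = 1/(h_i·2πr₁L) = 1/(1760×2π×0.04×1) = 0.002261 K/W
R_stainless steel pipe wall = ln(47.6/40)/(2π×16×1) = 0.00173 K/W
R_outer film = 1/(h_o·2πr_oL) = 1/(22.5×2π×0.0476×1) = 0.1486 K/W
R_total = 0.1526 K/W
Q = ΔT/R_total = 169/0.1526

q′ ≈ 1110 W/m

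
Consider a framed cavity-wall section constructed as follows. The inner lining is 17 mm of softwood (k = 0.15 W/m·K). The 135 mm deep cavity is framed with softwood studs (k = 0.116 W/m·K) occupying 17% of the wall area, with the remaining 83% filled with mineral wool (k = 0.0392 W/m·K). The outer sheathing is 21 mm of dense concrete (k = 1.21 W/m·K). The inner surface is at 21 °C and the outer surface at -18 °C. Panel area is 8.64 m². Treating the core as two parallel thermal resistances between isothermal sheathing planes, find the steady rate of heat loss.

Q ≈ 124 W

Sheathing layers in series; stud and cavity paths in parallel between them.
R_inner = 0.017/(0.15×8.64) = 0.01312 K/W
R_stud  = 0.135/(0.116×0.17×8.64) = 0.7923 K/W
R_cav   = 0.135/(0.0392×0.83×8.64) = 0.4802 K/W
1/R_core = 1/R_stud + 1/R_cav → R_core = 0.299 K/W
R_outer = 0.021/(1.21×8.64) = 0.002009 K/W
R_total = 0.3141 K/W
Q = ΔT/R_total = 39/0.3141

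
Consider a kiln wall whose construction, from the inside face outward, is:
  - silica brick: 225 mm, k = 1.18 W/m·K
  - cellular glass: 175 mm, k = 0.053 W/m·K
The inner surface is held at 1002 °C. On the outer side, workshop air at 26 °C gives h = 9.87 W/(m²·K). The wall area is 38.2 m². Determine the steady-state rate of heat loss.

Treating each layer as a thermal resistance in series:
R_silica brick = L/(kA) = 0.225/(1.18×38.2) = 0.004992 K/W
R_cellular glass = L/(kA) = 0.175/(0.053×38.2) = 0.08644 K/W
R_outer film = 1/(h_o·A) = 1/(9.87×38.2) = 0.002652 K/W
R_total = 0.09408 K/W
Q = ΔT / R_total = 976 / 0.09408

Q ≈ 10400 W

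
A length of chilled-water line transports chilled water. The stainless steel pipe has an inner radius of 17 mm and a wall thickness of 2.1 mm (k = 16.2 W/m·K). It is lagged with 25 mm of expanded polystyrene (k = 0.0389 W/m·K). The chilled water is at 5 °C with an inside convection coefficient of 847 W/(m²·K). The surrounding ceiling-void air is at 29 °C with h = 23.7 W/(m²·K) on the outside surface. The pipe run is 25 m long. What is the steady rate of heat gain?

Treating each annulus and film as a series resistance:
R_inner film = 1/(h_i·2πr₁L) = 1/(847×2π×0.017×25) = 4.421×10^-4 K/W
R_stainless steel pipe wall = ln(19.1/17)/(2π×16.2×25) = 4.577×10^-5 K/W
R_expanded polystyrene = ln(44.1/19.1)/(2π×0.0389×25) = 0.1369 K/W
R_outer film = 1/(h_o·2πr_oL) = 1/(23.7×2π×0.0441×25) = 0.006091 K/W
R_total = 0.1435 K/W
Q = ΔT/R_total = 24/0.1435

Q ≈ 167 W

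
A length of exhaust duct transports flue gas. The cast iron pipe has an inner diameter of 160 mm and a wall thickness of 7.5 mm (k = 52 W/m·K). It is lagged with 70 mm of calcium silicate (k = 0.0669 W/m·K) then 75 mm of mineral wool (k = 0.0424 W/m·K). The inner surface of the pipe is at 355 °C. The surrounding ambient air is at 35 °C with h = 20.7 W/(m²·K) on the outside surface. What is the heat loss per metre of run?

Cylindrical conduction, so R = ln(r₂/r₁)/(2πkL) per layer, in series:
R_cast iron pipe wall = ln(87.5/80)/(2π×52×1) = 2.743×10^-4 K/W
R_calcium silicate = ln(157.5/87.5)/(2π×0.0669×1) = 1.398 K/W
R_mineral wool = ln(232.5/157.5)/(2π×0.0424×1) = 1.462 K/W
R_outer film = 1/(h_o·2πr_oL) = 1/(20.7×2π×0.2325×1) = 0.03307 K/W
R_total = 2.894 K/W
Q = ΔT/R_total = 320/2.894

q′ ≈ 111 W/m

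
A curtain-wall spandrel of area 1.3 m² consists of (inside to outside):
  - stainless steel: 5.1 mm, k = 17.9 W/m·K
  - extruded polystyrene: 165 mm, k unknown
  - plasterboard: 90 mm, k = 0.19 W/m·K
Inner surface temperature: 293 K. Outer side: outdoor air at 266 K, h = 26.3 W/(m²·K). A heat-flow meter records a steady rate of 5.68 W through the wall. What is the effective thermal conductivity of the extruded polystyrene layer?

k ≈ 0.0291 W/(m·K)

Treating each layer as a thermal resistance in series:
R_stainless steel = L/(kA) = 0.0051/(17.9×1.3) = 2.192×10^-4 K/W
R_plasterboard = L/(kA) = 0.09/(0.19×1.3) = 0.3644 K/W
R_outer film = 1/(h_o·A) = 1/(26.3×1.3) = 0.02925 K/W
Sum of known resistances R_other = 0.3938 K/W
Total R = ΔT/Q = 27/5.68 = 4.754 K/W
R_extruded polystyrene = R_total − R_other = 4.36 K/W
k = L/(R·A) = 0.165/(4.36×1.3)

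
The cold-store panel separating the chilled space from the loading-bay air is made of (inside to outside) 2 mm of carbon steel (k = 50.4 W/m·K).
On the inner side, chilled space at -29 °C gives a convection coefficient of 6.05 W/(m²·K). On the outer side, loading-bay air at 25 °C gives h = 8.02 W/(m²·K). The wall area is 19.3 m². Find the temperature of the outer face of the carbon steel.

T ≈ 1.78 °C

Thermal resistances in series:
R_inner film = 1/(h_i·A) = 1/(6.05×19.3) = 0.008564 K/W
R_carbon steel = L/(kA) = 0.002/(50.4×19.3) = 2.056×10^-6 K/W
R_outer film = 1/(h_o·A) = 1/(8.02×19.3) = 0.006461 K/W
R_total = 0.01503 K/W;  Q = ΔT/R_total = 54/0.01503 = 3594 W
T_interface = T_inner + Q·ΣR(inner→interface) = -29 + 3590×0.008566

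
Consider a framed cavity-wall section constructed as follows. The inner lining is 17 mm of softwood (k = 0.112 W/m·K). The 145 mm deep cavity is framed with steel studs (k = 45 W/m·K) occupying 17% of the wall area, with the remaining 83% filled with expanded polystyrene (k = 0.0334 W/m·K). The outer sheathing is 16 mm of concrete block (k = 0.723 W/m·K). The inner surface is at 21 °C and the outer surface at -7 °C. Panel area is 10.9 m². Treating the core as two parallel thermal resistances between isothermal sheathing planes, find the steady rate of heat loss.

Q ≈ 1580 W

Sheathing layers in series; stud and cavity paths in parallel between them.
R_inner = 0.017/(0.112×10.9) = 0.01393 K/W
R_stud  = 0.145/(45×0.17×10.9) = 0.001739 K/W
R_cav   = 0.145/(0.0334×0.83×10.9) = 0.4799 K/W
1/R_core = 1/R_stud + 1/R_cav → R_core = 0.001733 K/W
R_outer = 0.016/(0.723×10.9) = 0.00203 K/W
R_total = 0.01769 K/W
Q = ΔT/R_total = 28/0.01769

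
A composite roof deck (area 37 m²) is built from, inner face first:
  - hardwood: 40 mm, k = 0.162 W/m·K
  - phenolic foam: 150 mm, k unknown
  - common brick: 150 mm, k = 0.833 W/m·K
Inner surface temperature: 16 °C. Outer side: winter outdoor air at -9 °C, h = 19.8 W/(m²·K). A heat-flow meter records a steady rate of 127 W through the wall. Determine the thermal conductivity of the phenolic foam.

k ≈ 0.022 W/(m·K)

Thermal resistances in series:
R_hardwood = L/(kA) = 0.04/(0.162×37) = 0.006673 K/W
R_common brick = L/(kA) = 0.15/(0.833×37) = 0.004867 K/W
R_outer film = 1/(h_o·A) = 1/(19.8×37) = 0.001365 K/W
Sum of known resistances R_other = 0.01291 K/W
Total R = ΔT/Q = 25/127 = 0.1969 K/W
R_phenolic foam = R_total − R_other = 0.1839 K/W
k = L/(R·A) = 0.15/(0.1839×37)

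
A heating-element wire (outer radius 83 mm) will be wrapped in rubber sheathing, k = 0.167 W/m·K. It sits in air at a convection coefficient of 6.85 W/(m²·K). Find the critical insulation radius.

For a cylinder r_cr = k/h = 0.167/6.85
r_cr = 24.4 mm; since the bare radius (83 mm) is above r_cr, any added insulation will reduce heat loss.

r_cr ≈ 24.4 mm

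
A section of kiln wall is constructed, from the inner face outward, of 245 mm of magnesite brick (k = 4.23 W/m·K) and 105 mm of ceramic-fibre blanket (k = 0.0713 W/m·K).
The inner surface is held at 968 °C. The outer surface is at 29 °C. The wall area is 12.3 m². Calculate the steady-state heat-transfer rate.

Q ≈ 7550 W

Model the wall as resistances in series:
R_magnesite brick = L/(kA) = 0.245/(4.23×12.3) = 0.004709 K/W
R_ceramic-fibre blanket = L/(kA) = 0.105/(0.0713×12.3) = 0.1197 K/W
R_total = 0.1244 K/W
Q = ΔT / R_total = 939 / 0.1244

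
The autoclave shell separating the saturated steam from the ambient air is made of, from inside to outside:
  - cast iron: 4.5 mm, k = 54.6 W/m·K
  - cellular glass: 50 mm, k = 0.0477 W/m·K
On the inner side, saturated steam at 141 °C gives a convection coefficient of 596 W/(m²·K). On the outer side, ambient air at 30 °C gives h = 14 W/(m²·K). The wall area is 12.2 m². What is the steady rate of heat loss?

Q ≈ 1210 W

Series thermal resistances:
R_inner film = 1/(h_i·A) = 1/(596×12.2) = 1.375×10^-4 K/W
R_cast iron = L/(kA) = 0.0045/(54.6×12.2) = 6.756×10^-6 K/W
R_cellular glass = L/(kA) = 0.05/(0.0477×12.2) = 0.08592 K/W
R_outer film = 1/(h_o·A) = 1/(14×12.2) = 0.005855 K/W
R_total = 0.09192 K/W
Q = ΔT / R_total = 111 / 0.09192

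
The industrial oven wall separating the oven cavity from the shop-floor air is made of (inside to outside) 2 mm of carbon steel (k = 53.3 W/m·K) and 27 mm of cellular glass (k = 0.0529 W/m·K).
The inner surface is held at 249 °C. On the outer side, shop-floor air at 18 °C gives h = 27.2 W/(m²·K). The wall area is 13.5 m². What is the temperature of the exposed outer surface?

T ≈ 33.5 °C

Model the wall as resistances in series:
R_carbon steel = L/(kA) = 0.002/(53.3×13.5) = 2.78×10^-6 K/W
R_cellular glass = L/(kA) = 0.027/(0.0529×13.5) = 0.03781 K/W
R_outer film = 1/(h_o·A) = 1/(27.2×13.5) = 0.002723 K/W
R_total = 0.04053 K/W;  Q = ΔT/R_total = 231/0.04053 = 5699 W
T_interface = T_inner − Q·ΣR(inner→interface) = 249 − 5700×0.03781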